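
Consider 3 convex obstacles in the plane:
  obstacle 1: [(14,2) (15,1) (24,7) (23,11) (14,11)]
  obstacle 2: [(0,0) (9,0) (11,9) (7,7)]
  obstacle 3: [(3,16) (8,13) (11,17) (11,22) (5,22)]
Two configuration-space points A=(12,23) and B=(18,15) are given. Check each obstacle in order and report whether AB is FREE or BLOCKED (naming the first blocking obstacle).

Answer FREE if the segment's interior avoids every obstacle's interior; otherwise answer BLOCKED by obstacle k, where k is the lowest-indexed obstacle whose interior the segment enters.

Obstacle 1 [(14,2) (15,1) (24,7) (23,11) (14,11)]:
  edge (14,2)–(15,1): clear
  edge (15,1)–(24,7): clear
  edge (24,7)–(23,11): clear
  edge (23,11)–(14,11): clear
  edge (14,11)–(14,2): clear
  midpoint (15,19) outside
  → clear
Obstacle 2 [(0,0) (9,0) (11,9) (7,7)]:
  edge (0,0)–(9,0): clear
  edge (9,0)–(11,9): clear
  edge (11,9)–(7,7): clear
  edge (7,7)–(0,0): clear
  midpoint (15,19) outside
  → clear
Obstacle 3 [(3,16) (8,13) (11,17) (11,22) (5,22)]:
  edge (3,16)–(8,13): clear
  edge (8,13)–(11,17): clear
  edge (11,17)–(11,22): clear
  edge (11,22)–(5,22): clear
  edge (5,22)–(3,16): clear
  midpoint (15,19) outside
  → clear

FREE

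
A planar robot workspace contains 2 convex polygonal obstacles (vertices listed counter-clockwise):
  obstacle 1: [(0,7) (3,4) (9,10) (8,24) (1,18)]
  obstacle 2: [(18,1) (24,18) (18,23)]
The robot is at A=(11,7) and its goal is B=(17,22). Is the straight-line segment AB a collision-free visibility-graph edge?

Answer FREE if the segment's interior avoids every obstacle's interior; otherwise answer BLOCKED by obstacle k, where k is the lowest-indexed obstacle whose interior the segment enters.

Obstacle 1 [(0,7) (3,4) (9,10) (8,24) (1,18)]:
  edge (0,7)–(3,4): clear
  edge (3,4)–(9,10): clear
  edge (9,10)–(8,24): clear
  edge (8,24)–(1,18): clear
  edge (1,18)–(0,7): clear
  midpoint (14,29/2) outside
  → clear
Obstacle 2 [(18,1) (24,18) (18,23)]:
  edge (18,1)–(24,18): clear
  edge (24,18)–(18,23): clear
  edge (18,23)–(18,1): clear
  midpoint (14,29/2) outside
  → clear

FREE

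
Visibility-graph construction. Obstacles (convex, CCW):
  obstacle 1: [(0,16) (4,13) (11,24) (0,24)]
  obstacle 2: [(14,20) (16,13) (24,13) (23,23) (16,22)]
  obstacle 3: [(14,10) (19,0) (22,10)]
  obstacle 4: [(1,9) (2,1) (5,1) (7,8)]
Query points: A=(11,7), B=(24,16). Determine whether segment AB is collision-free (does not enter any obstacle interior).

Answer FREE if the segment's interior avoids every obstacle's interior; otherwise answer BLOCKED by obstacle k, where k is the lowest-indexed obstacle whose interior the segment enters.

BLOCKED by obstacle 2

Obstacle 1 [(0,16) (4,13) (11,24) (0,24)]:
  edge (0,16)–(4,13): clear
  edge (4,13)–(11,24): clear
  edge (11,24)–(0,24): clear
  edge (0,24)–(0,16): clear
  midpoint (35/2,23/2) outside
  → clear
Obstacle 2 [(14,20) (16,13) (24,13) (23,23) (16,22)]:
  edge (14,20)–(16,13): clear
  edge (16,13)–(24,13): crosses AB
  edge (24,13)–(23,23): crosses AB
  edge (23,23)–(16,22): clear
  edge (16,22)–(14,20): clear
  → BLOCKED
Obstacle 3 [(14,10) (19,0) (22,10)]:
  edge (14,10)–(19,0): crosses AB
  edge (19,0)–(22,10): clear
  edge (22,10)–(14,10): crosses AB
  → BLOCKED
Obstacle 4 [(1,9) (2,1) (5,1) (7,8)]:
  edge (1,9)–(2,1): clear
  edge (2,1)–(5,1): clear
  edge (5,1)–(7,8): clear
  edge (7,8)–(1,9): clear
  midpoint (35/2,23/2) outside
  → clear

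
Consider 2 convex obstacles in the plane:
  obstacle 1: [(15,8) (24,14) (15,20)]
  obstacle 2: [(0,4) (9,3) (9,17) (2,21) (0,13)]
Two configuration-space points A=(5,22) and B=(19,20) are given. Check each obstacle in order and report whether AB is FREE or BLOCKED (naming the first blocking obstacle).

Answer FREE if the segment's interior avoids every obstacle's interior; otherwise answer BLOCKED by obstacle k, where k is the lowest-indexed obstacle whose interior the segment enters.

FREE

Obstacle 1 [(15,8) (24,14) (15,20)]:
  edge (15,8)–(24,14): clear
  edge (24,14)–(15,20): clear
  edge (15,20)–(15,8): clear
  midpoint (12,21) outside
  → clear
Obstacle 2 [(0,4) (9,3) (9,17) (2,21) (0,13)]:
  edge (0,4)–(9,3): clear
  edge (9,3)–(9,17): clear
  edge (9,17)–(2,21): clear
  edge (2,21)–(0,13): clear
  edge (0,13)–(0,4): clear
  midpoint (12,21) outside
  → clear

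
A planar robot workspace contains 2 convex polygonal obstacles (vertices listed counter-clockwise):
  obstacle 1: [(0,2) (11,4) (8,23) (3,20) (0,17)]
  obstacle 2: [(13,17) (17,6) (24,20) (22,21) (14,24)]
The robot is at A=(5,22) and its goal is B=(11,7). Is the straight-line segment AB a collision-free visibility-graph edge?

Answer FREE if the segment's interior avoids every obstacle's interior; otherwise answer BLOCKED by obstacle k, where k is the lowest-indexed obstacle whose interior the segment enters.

BLOCKED by obstacle 1

Obstacle 1 [(0,2) (11,4) (8,23) (3,20) (0,17)]:
  edge (0,2)–(11,4): clear
  edge (11,4)–(8,23): crosses AB
  edge (8,23)–(3,20): crosses AB
  edge (3,20)–(0,17): clear
  edge (0,17)–(0,2): clear
  → BLOCKED
Obstacle 2 [(13,17) (17,6) (24,20) (22,21) (14,24)]:
  edge (13,17)–(17,6): clear
  edge (17,6)–(24,20): clear
  edge (24,20)–(22,21): clear
  edge (22,21)–(14,24): clear
  edge (14,24)–(13,17): clear
  midpoint (8,29/2) outside
  → clear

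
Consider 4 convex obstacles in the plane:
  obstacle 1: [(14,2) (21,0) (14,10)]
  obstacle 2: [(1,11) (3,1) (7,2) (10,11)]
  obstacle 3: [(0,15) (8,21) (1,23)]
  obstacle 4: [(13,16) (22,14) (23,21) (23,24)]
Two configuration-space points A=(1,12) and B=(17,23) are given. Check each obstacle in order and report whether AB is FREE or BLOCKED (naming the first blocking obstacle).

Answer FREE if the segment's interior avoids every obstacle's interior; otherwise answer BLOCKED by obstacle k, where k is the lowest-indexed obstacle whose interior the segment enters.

FREE

Obstacle 1 [(14,2) (21,0) (14,10)]:
  edge (14,2)–(21,0): clear
  edge (21,0)–(14,10): clear
  edge (14,10)–(14,2): clear
  midpoint (9,35/2) outside
  → clear
Obstacle 2 [(1,11) (3,1) (7,2) (10,11)]:
  edge (1,11)–(3,1): clear
  edge (3,1)–(7,2): clear
  edge (7,2)–(10,11): clear
  edge (10,11)–(1,11): clear
  midpoint (9,35/2) outside
  → clear
Obstacle 3 [(0,15) (8,21) (1,23)]:
  edge (0,15)–(8,21): clear
  edge (8,21)–(1,23): clear
  edge (1,23)–(0,15): clear
  midpoint (9,35/2) outside
  → clear
Obstacle 4 [(13,16) (22,14) (23,21) (23,24)]:
  edge (13,16)–(22,14): clear
  edge (22,14)–(23,21): clear
  edge (23,21)–(23,24): clear
  edge (23,24)–(13,16): clear
  midpoint (9,35/2) outside
  → clear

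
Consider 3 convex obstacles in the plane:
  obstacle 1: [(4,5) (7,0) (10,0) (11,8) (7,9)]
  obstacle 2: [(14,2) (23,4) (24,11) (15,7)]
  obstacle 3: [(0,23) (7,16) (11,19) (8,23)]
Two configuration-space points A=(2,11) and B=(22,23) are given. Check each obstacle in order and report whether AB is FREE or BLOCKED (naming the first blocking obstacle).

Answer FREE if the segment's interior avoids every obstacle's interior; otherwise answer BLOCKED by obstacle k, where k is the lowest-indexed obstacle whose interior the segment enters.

Obstacle 1 [(4,5) (7,0) (10,0) (11,8) (7,9)]:
  edge (4,5)–(7,0): clear
  edge (7,0)–(10,0): clear
  edge (10,0)–(11,8): clear
  edge (11,8)–(7,9): clear
  edge (7,9)–(4,5): clear
  midpoint (12,17) outside
  → clear
Obstacle 2 [(14,2) (23,4) (24,11) (15,7)]:
  edge (14,2)–(23,4): clear
  edge (23,4)–(24,11): clear
  edge (24,11)–(15,7): clear
  edge (15,7)–(14,2): clear
  midpoint (12,17) outside
  → clear
Obstacle 3 [(0,23) (7,16) (11,19) (8,23)]:
  edge (0,23)–(7,16): clear
  edge (7,16)–(11,19): clear
  edge (11,19)–(8,23): clear
  edge (8,23)–(0,23): clear
  midpoint (12,17) outside
  → clear

FREE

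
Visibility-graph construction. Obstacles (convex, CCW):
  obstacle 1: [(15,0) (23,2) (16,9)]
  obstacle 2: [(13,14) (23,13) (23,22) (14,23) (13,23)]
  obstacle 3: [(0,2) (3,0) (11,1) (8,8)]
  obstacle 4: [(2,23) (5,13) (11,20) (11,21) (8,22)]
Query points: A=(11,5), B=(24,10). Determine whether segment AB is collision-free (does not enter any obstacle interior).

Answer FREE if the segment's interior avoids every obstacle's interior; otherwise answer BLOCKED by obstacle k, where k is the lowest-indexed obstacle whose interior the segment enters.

Obstacle 1 [(15,0) (23,2) (16,9)]:
  edge (15,0)–(23,2): clear
  edge (23,2)–(16,9): crosses AB
  edge (16,9)–(15,0): crosses AB
  → BLOCKED
Obstacle 2 [(13,14) (23,13) (23,22) (14,23) (13,23)]:
  edge (13,14)–(23,13): clear
  edge (23,13)–(23,22): clear
  edge (23,22)–(14,23): clear
  edge (14,23)–(13,23): clear
  edge (13,23)–(13,14): clear
  midpoint (35/2,15/2) outside
  → clear
Obstacle 3 [(0,2) (3,0) (11,1) (8,8)]:
  edge (0,2)–(3,0): clear
  edge (3,0)–(11,1): clear
  edge (11,1)–(8,8): clear
  edge (8,8)–(0,2): clear
  midpoint (35/2,15/2) outside
  → clear
Obstacle 4 [(2,23) (5,13) (11,20) (11,21) (8,22)]:
  edge (2,23)–(5,13): clear
  edge (5,13)–(11,20): clear
  edge (11,20)–(11,21): clear
  edge (11,21)–(8,22): clear
  edge (8,22)–(2,23): clear
  midpoint (35/2,15/2) outside
  → clear

BLOCKED by obstacle 1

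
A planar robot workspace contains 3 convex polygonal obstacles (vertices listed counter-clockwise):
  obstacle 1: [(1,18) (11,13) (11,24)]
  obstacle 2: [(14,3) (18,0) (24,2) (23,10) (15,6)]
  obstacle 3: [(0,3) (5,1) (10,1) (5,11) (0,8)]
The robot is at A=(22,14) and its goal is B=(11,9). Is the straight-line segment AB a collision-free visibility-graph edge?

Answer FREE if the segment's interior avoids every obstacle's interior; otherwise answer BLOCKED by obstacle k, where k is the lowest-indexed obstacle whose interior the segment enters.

Obstacle 1 [(1,18) (11,13) (11,24)]:
  edge (1,18)–(11,13): clear
  edge (11,13)–(11,24): clear
  edge (11,24)–(1,18): clear
  midpoint (33/2,23/2) outside
  → clear
Obstacle 2 [(14,3) (18,0) (24,2) (23,10) (15,6)]:
  edge (14,3)–(18,0): clear
  edge (18,0)–(24,2): clear
  edge (24,2)–(23,10): clear
  edge (23,10)–(15,6): clear
  edge (15,6)–(14,3): clear
  midpoint (33/2,23/2) outside
  → clear
Obstacle 3 [(0,3) (5,1) (10,1) (5,11) (0,8)]:
  edge (0,3)–(5,1): clear
  edge (5,1)–(10,1): clear
  edge (10,1)–(5,11): clear
  edge (5,11)–(0,8): clear
  edge (0,8)–(0,3): clear
  midpoint (33/2,23/2) outside
  → clear

FREE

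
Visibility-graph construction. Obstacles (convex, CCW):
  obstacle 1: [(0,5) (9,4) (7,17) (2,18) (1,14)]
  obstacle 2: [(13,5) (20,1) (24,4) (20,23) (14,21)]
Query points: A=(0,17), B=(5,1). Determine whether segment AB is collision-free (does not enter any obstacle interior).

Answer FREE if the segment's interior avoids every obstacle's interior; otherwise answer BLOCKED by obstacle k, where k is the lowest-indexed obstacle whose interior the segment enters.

Obstacle 1 [(0,5) (9,4) (7,17) (2,18) (1,14)]:
  edge (0,5)–(9,4): crosses AB
  edge (9,4)–(7,17): clear
  edge (7,17)–(2,18): clear
  edge (2,18)–(1,14): clear
  edge (1,14)–(0,5): crosses AB
  → BLOCKED
Obstacle 2 [(13,5) (20,1) (24,4) (20,23) (14,21)]:
  edge (13,5)–(20,1): clear
  edge (20,1)–(24,4): clear
  edge (24,4)–(20,23): clear
  edge (20,23)–(14,21): clear
  edge (14,21)–(13,5): clear
  midpoint (5/2,9) outside
  → clear

BLOCKED by obstacle 1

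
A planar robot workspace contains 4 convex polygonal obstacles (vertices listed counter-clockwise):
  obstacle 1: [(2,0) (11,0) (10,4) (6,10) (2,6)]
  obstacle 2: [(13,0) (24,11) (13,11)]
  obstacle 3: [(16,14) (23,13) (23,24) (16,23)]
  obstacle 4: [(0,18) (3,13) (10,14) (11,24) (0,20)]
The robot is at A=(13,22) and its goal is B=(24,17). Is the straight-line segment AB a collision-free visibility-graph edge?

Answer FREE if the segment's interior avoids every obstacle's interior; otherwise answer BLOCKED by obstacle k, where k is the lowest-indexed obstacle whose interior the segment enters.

BLOCKED by obstacle 3

Obstacle 1 [(2,0) (11,0) (10,4) (6,10) (2,6)]:
  edge (2,0)–(11,0): clear
  edge (11,0)–(10,4): clear
  edge (10,4)–(6,10): clear
  edge (6,10)–(2,6): clear
  edge (2,6)–(2,0): clear
  midpoint (37/2,39/2) outside
  → clear
Obstacle 2 [(13,0) (24,11) (13,11)]:
  edge (13,0)–(24,11): clear
  edge (24,11)–(13,11): clear
  edge (13,11)–(13,0): clear
  midpoint (37/2,39/2) outside
  → clear
Obstacle 3 [(16,14) (23,13) (23,24) (16,23)]:
  edge (16,14)–(23,13): clear
  edge (23,13)–(23,24): crosses AB
  edge (23,24)–(16,23): clear
  edge (16,23)–(16,14): crosses AB
  → BLOCKED
Obstacle 4 [(0,18) (3,13) (10,14) (11,24) (0,20)]:
  edge (0,18)–(3,13): clear
  edge (3,13)–(10,14): clear
  edge (10,14)–(11,24): clear
  edge (11,24)–(0,20): clear
  edge (0,20)–(0,18): clear
  midpoint (37/2,39/2) outside
  → clear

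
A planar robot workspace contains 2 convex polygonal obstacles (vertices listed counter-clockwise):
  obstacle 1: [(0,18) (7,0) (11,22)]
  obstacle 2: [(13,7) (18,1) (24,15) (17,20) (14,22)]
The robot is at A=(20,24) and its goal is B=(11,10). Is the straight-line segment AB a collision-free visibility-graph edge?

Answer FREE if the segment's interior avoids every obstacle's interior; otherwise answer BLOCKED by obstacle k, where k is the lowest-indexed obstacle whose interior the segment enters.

BLOCKED by obstacle 2

Obstacle 1 [(0,18) (7,0) (11,22)]:
  edge (0,18)–(7,0): clear
  edge (7,0)–(11,22): clear
  edge (11,22)–(0,18): clear
  midpoint (31/2,17) outside
  → clear
Obstacle 2 [(13,7) (18,1) (24,15) (17,20) (14,22)]:
  edge (13,7)–(18,1): clear
  edge (18,1)–(24,15): clear
  edge (24,15)–(17,20): crosses AB
  edge (17,20)–(14,22): clear
  edge (14,22)–(13,7): crosses AB
  → BLOCKED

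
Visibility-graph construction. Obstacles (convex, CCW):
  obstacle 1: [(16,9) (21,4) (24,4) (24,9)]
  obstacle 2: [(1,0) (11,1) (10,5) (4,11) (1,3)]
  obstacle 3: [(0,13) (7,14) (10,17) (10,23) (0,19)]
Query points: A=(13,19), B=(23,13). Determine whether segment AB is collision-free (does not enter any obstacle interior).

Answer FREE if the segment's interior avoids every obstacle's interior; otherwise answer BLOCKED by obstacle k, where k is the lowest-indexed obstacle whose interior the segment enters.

Obstacle 1 [(16,9) (21,4) (24,4) (24,9)]:
  edge (16,9)–(21,4): clear
  edge (21,4)–(24,4): clear
  edge (24,4)–(24,9): clear
  edge (24,9)–(16,9): clear
  midpoint (18,16) outside
  → clear
Obstacle 2 [(1,0) (11,1) (10,5) (4,11) (1,3)]:
  edge (1,0)–(11,1): clear
  edge (11,1)–(10,5): clear
  edge (10,5)–(4,11): clear
  edge (4,11)–(1,3): clear
  edge (1,3)–(1,0): clear
  midpoint (18,16) outside
  → clear
Obstacle 3 [(0,13) (7,14) (10,17) (10,23) (0,19)]:
  edge (0,13)–(7,14): clear
  edge (7,14)–(10,17): clear
  edge (10,17)–(10,23): clear
  edge (10,23)–(0,19): clear
  edge (0,19)–(0,13): clear
  midpoint (18,16) outside
  → clear

FREE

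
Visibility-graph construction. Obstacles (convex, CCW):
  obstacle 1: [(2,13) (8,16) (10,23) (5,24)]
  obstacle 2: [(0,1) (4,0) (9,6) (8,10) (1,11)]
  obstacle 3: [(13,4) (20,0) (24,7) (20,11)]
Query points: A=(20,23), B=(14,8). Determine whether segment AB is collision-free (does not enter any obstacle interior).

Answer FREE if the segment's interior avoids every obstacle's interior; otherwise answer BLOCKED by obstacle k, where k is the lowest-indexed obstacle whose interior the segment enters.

FREE

Obstacle 1 [(2,13) (8,16) (10,23) (5,24)]:
  edge (2,13)–(8,16): clear
  edge (8,16)–(10,23): clear
  edge (10,23)–(5,24): clear
  edge (5,24)–(2,13): clear
  midpoint (17,31/2) outside
  → clear
Obstacle 2 [(0,1) (4,0) (9,6) (8,10) (1,11)]:
  edge (0,1)–(4,0): clear
  edge (4,0)–(9,6): clear
  edge (9,6)–(8,10): clear
  edge (8,10)–(1,11): clear
  edge (1,11)–(0,1): clear
  midpoint (17,31/2) outside
  → clear
Obstacle 3 [(13,4) (20,0) (24,7) (20,11)]:
  edge (13,4)–(20,0): clear
  edge (20,0)–(24,7): clear
  edge (24,7)–(20,11): clear
  edge (20,11)–(13,4): clear
  midpoint (17,31/2) outside
  → clear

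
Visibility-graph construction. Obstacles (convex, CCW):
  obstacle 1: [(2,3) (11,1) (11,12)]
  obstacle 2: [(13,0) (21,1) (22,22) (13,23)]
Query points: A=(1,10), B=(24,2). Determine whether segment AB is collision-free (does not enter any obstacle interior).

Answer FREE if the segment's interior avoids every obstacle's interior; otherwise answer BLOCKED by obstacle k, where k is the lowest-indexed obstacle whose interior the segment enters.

BLOCKED by obstacle 1

Obstacle 1 [(2,3) (11,1) (11,12)]:
  edge (2,3)–(11,1): clear
  edge (11,1)–(11,12): crosses AB
  edge (11,12)–(2,3): crosses AB
  → BLOCKED
Obstacle 2 [(13,0) (21,1) (22,22) (13,23)]:
  edge (13,0)–(21,1): clear
  edge (21,1)–(22,22): crosses AB
  edge (22,22)–(13,23): clear
  edge (13,23)–(13,0): crosses AB
  → BLOCKED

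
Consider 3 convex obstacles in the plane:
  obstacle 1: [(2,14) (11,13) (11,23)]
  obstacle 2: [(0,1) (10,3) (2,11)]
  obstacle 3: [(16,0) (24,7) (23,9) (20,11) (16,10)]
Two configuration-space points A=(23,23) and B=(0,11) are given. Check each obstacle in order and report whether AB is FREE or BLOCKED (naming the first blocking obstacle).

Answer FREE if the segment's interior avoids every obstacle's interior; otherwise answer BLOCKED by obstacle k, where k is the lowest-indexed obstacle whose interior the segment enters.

Obstacle 1 [(2,14) (11,13) (11,23)]:
  edge (2,14)–(11,13): crosses AB
  edge (11,13)–(11,23): crosses AB
  edge (11,23)–(2,14): clear
  → BLOCKED
Obstacle 2 [(0,1) (10,3) (2,11)]:
  edge (0,1)–(10,3): clear
  edge (10,3)–(2,11): clear
  edge (2,11)–(0,1): clear
  midpoint (23/2,17) outside
  → clear
Obstacle 3 [(16,0) (24,7) (23,9) (20,11) (16,10)]:
  edge (16,0)–(24,7): clear
  edge (24,7)–(23,9): clear
  edge (23,9)–(20,11): clear
  edge (20,11)–(16,10): clear
  edge (16,10)–(16,0): clear
  midpoint (23/2,17) outside
  → clear

BLOCKED by obstacle 1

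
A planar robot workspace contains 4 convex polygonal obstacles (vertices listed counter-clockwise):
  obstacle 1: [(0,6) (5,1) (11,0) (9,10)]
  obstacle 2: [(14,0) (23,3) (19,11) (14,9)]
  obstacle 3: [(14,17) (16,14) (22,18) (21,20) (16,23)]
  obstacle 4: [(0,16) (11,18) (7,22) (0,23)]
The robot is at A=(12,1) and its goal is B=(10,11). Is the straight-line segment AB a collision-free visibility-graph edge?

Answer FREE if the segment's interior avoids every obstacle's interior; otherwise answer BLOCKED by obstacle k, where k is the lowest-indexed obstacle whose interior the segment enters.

Obstacle 1 [(0,6) (5,1) (11,0) (9,10)]:
  edge (0,6)–(5,1): clear
  edge (5,1)–(11,0): clear
  edge (11,0)–(9,10): clear
  edge (9,10)–(0,6): clear
  midpoint (11,6) outside
  → clear
Obstacle 2 [(14,0) (23,3) (19,11) (14,9)]:
  edge (14,0)–(23,3): clear
  edge (23,3)–(19,11): clear
  edge (19,11)–(14,9): clear
  edge (14,9)–(14,0): clear
  midpoint (11,6) outside
  → clear
Obstacle 3 [(14,17) (16,14) (22,18) (21,20) (16,23)]:
  edge (14,17)–(16,14): clear
  edge (16,14)–(22,18): clear
  edge (22,18)–(21,20): clear
  edge (21,20)–(16,23): clear
  edge (16,23)–(14,17): clear
  midpoint (11,6) outside
  → clear
Obstacle 4 [(0,16) (11,18) (7,22) (0,23)]:
  edge (0,16)–(11,18): clear
  edge (11,18)–(7,22): clear
  edge (7,22)–(0,23): clear
  edge (0,23)–(0,16): clear
  midpoint (11,6) outside
  → clear

FREE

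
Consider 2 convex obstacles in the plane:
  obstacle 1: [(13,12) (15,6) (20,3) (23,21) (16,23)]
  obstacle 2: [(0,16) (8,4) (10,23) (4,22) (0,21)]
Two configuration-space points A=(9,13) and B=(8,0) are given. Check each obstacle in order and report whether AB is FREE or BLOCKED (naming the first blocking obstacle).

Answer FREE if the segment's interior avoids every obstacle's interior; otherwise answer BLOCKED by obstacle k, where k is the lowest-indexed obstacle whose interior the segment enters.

FREE

Obstacle 1 [(13,12) (15,6) (20,3) (23,21) (16,23)]:
  edge (13,12)–(15,6): clear
  edge (15,6)–(20,3): clear
  edge (20,3)–(23,21): clear
  edge (23,21)–(16,23): clear
  edge (16,23)–(13,12): clear
  midpoint (17/2,13/2) outside
  → clear
Obstacle 2 [(0,16) (8,4) (10,23) (4,22) (0,21)]:
  edge (0,16)–(8,4): clear
  edge (8,4)–(10,23): clear
  edge (10,23)–(4,22): clear
  edge (4,22)–(0,21): clear
  edge (0,21)–(0,16): clear
  midpoint (17/2,13/2) outside
  → clear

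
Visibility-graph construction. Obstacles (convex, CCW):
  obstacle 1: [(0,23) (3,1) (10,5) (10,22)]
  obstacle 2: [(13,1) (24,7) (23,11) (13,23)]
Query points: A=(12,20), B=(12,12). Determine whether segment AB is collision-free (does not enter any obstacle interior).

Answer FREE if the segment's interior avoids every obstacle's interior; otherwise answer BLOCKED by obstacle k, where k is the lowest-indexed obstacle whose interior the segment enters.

FREE

Obstacle 1 [(0,23) (3,1) (10,5) (10,22)]:
  edge (0,23)–(3,1): clear
  edge (3,1)–(10,5): clear
  edge (10,5)–(10,22): clear
  edge (10,22)–(0,23): clear
  midpoint (12,16) outside
  → clear
Obstacle 2 [(13,1) (24,7) (23,11) (13,23)]:
  edge (13,1)–(24,7): clear
  edge (24,7)–(23,11): clear
  edge (23,11)–(13,23): clear
  edge (13,23)–(13,1): clear
  midpoint (12,16) outside
  → clear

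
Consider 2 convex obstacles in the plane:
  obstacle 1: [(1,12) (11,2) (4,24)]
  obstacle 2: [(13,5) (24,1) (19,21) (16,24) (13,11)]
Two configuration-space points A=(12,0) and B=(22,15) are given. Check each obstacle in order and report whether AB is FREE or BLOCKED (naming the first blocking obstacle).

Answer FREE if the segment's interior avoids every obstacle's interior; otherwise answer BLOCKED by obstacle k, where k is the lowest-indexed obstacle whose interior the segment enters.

Obstacle 1 [(1,12) (11,2) (4,24)]:
  edge (1,12)–(11,2): clear
  edge (11,2)–(4,24): clear
  edge (4,24)–(1,12): clear
  midpoint (17,15/2) outside
  → clear
Obstacle 2 [(13,5) (24,1) (19,21) (16,24) (13,11)]:
  edge (13,5)–(24,1): crosses AB
  edge (24,1)–(19,21): crosses AB
  edge (19,21)–(16,24): clear
  edge (16,24)–(13,11): clear
  edge (13,11)–(13,5): clear
  → BLOCKED

BLOCKED by obstacle 2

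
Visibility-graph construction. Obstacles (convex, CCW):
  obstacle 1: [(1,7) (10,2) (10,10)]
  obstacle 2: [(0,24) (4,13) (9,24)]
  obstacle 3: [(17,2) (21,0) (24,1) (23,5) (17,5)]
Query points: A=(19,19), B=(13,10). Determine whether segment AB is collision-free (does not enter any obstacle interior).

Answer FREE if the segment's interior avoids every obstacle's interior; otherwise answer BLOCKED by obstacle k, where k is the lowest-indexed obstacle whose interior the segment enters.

Obstacle 1 [(1,7) (10,2) (10,10)]:
  edge (1,7)–(10,2): clear
  edge (10,2)–(10,10): clear
  edge (10,10)–(1,7): clear
  midpoint (16,29/2) outside
  → clear
Obstacle 2 [(0,24) (4,13) (9,24)]:
  edge (0,24)–(4,13): clear
  edge (4,13)–(9,24): clear
  edge (9,24)–(0,24): clear
  midpoint (16,29/2) outside
  → clear
Obstacle 3 [(17,2) (21,0) (24,1) (23,5) (17,5)]:
  edge (17,2)–(21,0): clear
  edge (21,0)–(24,1): clear
  edge (24,1)–(23,5): clear
  edge (23,5)–(17,5): clear
  edge (17,5)–(17,2): clear
  midpoint (16,29/2) outside
  → clear

FREE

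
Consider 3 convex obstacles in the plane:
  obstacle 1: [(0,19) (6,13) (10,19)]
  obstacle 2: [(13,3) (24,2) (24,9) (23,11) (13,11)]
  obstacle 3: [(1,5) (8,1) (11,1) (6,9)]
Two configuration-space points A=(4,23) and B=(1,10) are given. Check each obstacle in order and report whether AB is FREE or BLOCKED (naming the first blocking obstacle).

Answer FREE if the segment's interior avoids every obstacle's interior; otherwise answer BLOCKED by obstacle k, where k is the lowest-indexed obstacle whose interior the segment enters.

BLOCKED by obstacle 1

Obstacle 1 [(0,19) (6,13) (10,19)]:
  edge (0,19)–(6,13): crosses AB
  edge (6,13)–(10,19): clear
  edge (10,19)–(0,19): crosses AB
  → BLOCKED
Obstacle 2 [(13,3) (24,2) (24,9) (23,11) (13,11)]:
  edge (13,3)–(24,2): clear
  edge (24,2)–(24,9): clear
  edge (24,9)–(23,11): clear
  edge (23,11)–(13,11): clear
  edge (13,11)–(13,3): clear
  midpoint (5/2,33/2) outside
  → clear
Obstacle 3 [(1,5) (8,1) (11,1) (6,9)]:
  edge (1,5)–(8,1): clear
  edge (8,1)–(11,1): clear
  edge (11,1)–(6,9): clear
  edge (6,9)–(1,5): clear
  midpoint (5/2,33/2) outside
  → clear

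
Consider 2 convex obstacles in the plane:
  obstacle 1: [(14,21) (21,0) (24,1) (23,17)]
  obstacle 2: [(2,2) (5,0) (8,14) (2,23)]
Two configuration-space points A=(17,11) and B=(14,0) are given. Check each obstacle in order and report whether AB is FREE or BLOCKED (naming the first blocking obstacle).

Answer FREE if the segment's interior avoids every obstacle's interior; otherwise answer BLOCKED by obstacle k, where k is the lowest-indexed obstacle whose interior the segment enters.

Obstacle 1 [(14,21) (21,0) (24,1) (23,17)]:
  edge (14,21)–(21,0): clear
  edge (21,0)–(24,1): clear
  edge (24,1)–(23,17): clear
  edge (23,17)–(14,21): clear
  midpoint (31/2,11/2) outside
  → clear
Obstacle 2 [(2,2) (5,0) (8,14) (2,23)]:
  edge (2,2)–(5,0): clear
  edge (5,0)–(8,14): clear
  edge (8,14)–(2,23): clear
  edge (2,23)–(2,2): clear
  midpoint (31/2,11/2) outside
  → clear

FREE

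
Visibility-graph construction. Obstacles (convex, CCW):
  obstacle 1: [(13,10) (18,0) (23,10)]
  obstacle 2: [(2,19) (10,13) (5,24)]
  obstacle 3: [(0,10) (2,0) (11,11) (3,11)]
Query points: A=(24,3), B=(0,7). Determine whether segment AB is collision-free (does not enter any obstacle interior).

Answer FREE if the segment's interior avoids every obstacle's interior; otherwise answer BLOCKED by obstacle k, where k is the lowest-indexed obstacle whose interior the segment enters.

Obstacle 1 [(13,10) (18,0) (23,10)]:
  edge (13,10)–(18,0): crosses AB
  edge (18,0)–(23,10): crosses AB
  edge (23,10)–(13,10): clear
  → BLOCKED
Obstacle 2 [(2,19) (10,13) (5,24)]:
  edge (2,19)–(10,13): clear
  edge (10,13)–(5,24): clear
  edge (5,24)–(2,19): clear
  midpoint (12,5) outside
  → clear
Obstacle 3 [(0,10) (2,0) (11,11) (3,11)]:
  edge (0,10)–(2,0): crosses AB
  edge (2,0)–(11,11): crosses AB
  edge (11,11)–(3,11): clear
  edge (3,11)–(0,10): clear
  → BLOCKED

BLOCKED by obstacle 1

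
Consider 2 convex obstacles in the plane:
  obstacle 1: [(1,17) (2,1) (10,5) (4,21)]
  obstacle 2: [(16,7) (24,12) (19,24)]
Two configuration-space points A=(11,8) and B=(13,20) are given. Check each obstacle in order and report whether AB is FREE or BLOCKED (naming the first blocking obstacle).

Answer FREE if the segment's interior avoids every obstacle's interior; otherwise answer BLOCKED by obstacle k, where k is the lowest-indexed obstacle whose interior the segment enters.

Obstacle 1 [(1,17) (2,1) (10,5) (4,21)]:
  edge (1,17)–(2,1): clear
  edge (2,1)–(10,5): clear
  edge (10,5)–(4,21): clear
  edge (4,21)–(1,17): clear
  midpoint (12,14) outside
  → clear
Obstacle 2 [(16,7) (24,12) (19,24)]:
  edge (16,7)–(24,12): clear
  edge (24,12)–(19,24): clear
  edge (19,24)–(16,7): clear
  midpoint (12,14) outside
  → clear

FREE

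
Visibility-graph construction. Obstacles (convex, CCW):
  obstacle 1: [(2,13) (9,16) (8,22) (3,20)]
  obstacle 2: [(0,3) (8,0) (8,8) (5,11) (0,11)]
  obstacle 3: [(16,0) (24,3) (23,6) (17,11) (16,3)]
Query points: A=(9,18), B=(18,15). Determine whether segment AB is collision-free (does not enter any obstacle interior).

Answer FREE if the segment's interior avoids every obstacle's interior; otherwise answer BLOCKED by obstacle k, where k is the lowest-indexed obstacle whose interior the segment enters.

FREE

Obstacle 1 [(2,13) (9,16) (8,22) (3,20)]:
  edge (2,13)–(9,16): clear
  edge (9,16)–(8,22): clear
  edge (8,22)–(3,20): clear
  edge (3,20)–(2,13): clear
  midpoint (27/2,33/2) outside
  → clear
Obstacle 2 [(0,3) (8,0) (8,8) (5,11) (0,11)]:
  edge (0,3)–(8,0): clear
  edge (8,0)–(8,8): clear
  edge (8,8)–(5,11): clear
  edge (5,11)–(0,11): clear
  edge (0,11)–(0,3): clear
  midpoint (27/2,33/2) outside
  → clear
Obstacle 3 [(16,0) (24,3) (23,6) (17,11) (16,3)]:
  edge (16,0)–(24,3): clear
  edge (24,3)–(23,6): clear
  edge (23,6)–(17,11): clear
  edge (17,11)–(16,3): clear
  edge (16,3)–(16,0): clear
  midpoint (27/2,33/2) outside
  → clear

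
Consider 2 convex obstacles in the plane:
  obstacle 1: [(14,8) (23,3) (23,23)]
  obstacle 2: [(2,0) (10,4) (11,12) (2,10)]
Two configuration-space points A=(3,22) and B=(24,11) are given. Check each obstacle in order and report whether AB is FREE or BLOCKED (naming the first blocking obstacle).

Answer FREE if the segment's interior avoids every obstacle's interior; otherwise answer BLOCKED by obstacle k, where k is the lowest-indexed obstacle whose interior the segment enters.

Obstacle 1 [(14,8) (23,3) (23,23)]:
  edge (14,8)–(23,3): clear
  edge (23,3)–(23,23): crosses AB
  edge (23,23)–(14,8): crosses AB
  → BLOCKED
Obstacle 2 [(2,0) (10,4) (11,12) (2,10)]:
  edge (2,0)–(10,4): clear
  edge (10,4)–(11,12): clear
  edge (11,12)–(2,10): clear
  edge (2,10)–(2,0): clear
  midpoint (27/2,33/2) outside
  → clear

BLOCKED by obstacle 1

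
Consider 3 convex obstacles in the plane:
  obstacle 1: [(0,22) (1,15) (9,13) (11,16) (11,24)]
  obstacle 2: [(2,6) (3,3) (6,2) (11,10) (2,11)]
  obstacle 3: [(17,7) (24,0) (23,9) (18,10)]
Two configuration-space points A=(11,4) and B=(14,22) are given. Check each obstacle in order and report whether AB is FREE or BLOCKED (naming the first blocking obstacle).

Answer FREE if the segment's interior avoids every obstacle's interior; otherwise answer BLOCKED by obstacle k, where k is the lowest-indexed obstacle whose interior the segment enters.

FREE

Obstacle 1 [(0,22) (1,15) (9,13) (11,16) (11,24)]:
  edge (0,22)–(1,15): clear
  edge (1,15)–(9,13): clear
  edge (9,13)–(11,16): clear
  edge (11,16)–(11,24): clear
  edge (11,24)–(0,22): clear
  midpoint (25/2,13) outside
  → clear
Obstacle 2 [(2,6) (3,3) (6,2) (11,10) (2,11)]:
  edge (2,6)–(3,3): clear
  edge (3,3)–(6,2): clear
  edge (6,2)–(11,10): clear
  edge (11,10)–(2,11): clear
  edge (2,11)–(2,6): clear
  midpoint (25/2,13) outside
  → clear
Obstacle 3 [(17,7) (24,0) (23,9) (18,10)]:
  edge (17,7)–(24,0): clear
  edge (24,0)–(23,9): clear
  edge (23,9)–(18,10): clear
  edge (18,10)–(17,7): clear
  midpoint (25/2,13) outside
  → clear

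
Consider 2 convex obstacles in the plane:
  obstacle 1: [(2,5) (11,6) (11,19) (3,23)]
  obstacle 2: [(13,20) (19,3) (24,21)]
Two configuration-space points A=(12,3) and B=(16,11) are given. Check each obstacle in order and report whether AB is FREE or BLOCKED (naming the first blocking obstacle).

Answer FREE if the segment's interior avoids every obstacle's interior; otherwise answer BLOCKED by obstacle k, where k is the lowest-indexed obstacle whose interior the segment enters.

FREE

Obstacle 1 [(2,5) (11,6) (11,19) (3,23)]:
  edge (2,5)–(11,6): clear
  edge (11,6)–(11,19): clear
  edge (11,19)–(3,23): clear
  edge (3,23)–(2,5): clear
  midpoint (14,7) outside
  → clear
Obstacle 2 [(13,20) (19,3) (24,21)]:
  edge (13,20)–(19,3): clear
  edge (19,3)–(24,21): clear
  edge (24,21)–(13,20): clear
  midpoint (14,7) outside
  → clear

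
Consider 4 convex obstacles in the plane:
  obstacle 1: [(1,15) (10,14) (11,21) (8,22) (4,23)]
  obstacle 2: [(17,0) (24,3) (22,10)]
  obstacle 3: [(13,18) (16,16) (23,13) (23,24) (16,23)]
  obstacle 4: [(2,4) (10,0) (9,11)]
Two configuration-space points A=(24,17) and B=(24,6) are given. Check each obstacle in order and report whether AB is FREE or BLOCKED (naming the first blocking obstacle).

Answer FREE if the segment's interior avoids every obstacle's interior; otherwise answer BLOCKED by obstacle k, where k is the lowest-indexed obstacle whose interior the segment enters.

FREE

Obstacle 1 [(1,15) (10,14) (11,21) (8,22) (4,23)]:
  edge (1,15)–(10,14): clear
  edge (10,14)–(11,21): clear
  edge (11,21)–(8,22): clear
  edge (8,22)–(4,23): clear
  edge (4,23)–(1,15): clear
  midpoint (24,23/2) outside
  → clear
Obstacle 2 [(17,0) (24,3) (22,10)]:
  edge (17,0)–(24,3): clear
  edge (24,3)–(22,10): clear
  edge (22,10)–(17,0): clear
  midpoint (24,23/2) outside
  → clear
Obstacle 3 [(13,18) (16,16) (23,13) (23,24) (16,23)]:
  edge (13,18)–(16,16): clear
  edge (16,16)–(23,13): clear
  edge (23,13)–(23,24): clear
  edge (23,24)–(16,23): clear
  edge (16,23)–(13,18): clear
  midpoint (24,23/2) outside
  → clear
Obstacle 4 [(2,4) (10,0) (9,11)]:
  edge (2,4)–(10,0): clear
  edge (10,0)–(9,11): clear
  edge (9,11)–(2,4): clear
  midpoint (24,23/2) outside
  → clear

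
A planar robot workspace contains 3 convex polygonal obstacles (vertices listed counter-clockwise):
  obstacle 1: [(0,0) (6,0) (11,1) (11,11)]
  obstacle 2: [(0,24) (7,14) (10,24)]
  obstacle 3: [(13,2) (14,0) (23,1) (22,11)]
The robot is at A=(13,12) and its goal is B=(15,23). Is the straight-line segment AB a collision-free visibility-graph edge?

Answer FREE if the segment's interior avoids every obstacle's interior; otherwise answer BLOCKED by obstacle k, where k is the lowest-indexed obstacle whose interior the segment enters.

FREE

Obstacle 1 [(0,0) (6,0) (11,1) (11,11)]:
  edge (0,0)–(6,0): clear
  edge (6,0)–(11,1): clear
  edge (11,1)–(11,11): clear
  edge (11,11)–(0,0): clear
  midpoint (14,35/2) outside
  → clear
Obstacle 2 [(0,24) (7,14) (10,24)]:
  edge (0,24)–(7,14): clear
  edge (7,14)–(10,24): clear
  edge (10,24)–(0,24): clear
  midpoint (14,35/2) outside
  → clear
Obstacle 3 [(13,2) (14,0) (23,1) (22,11)]:
  edge (13,2)–(14,0): clear
  edge (14,0)–(23,1): clear
  edge (23,1)–(22,11): clear
  edge (22,11)–(13,2): clear
  midpoint (14,35/2) outside
  → clear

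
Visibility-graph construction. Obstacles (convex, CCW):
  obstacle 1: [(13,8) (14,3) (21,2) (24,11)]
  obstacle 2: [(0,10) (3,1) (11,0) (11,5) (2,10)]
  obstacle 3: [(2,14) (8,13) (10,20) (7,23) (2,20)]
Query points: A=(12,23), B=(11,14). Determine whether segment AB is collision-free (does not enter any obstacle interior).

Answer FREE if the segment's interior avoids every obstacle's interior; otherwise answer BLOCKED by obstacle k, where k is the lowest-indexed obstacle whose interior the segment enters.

Obstacle 1 [(13,8) (14,3) (21,2) (24,11)]:
  edge (13,8)–(14,3): clear
  edge (14,3)–(21,2): clear
  edge (21,2)–(24,11): clear
  edge (24,11)–(13,8): clear
  midpoint (23/2,37/2) outside
  → clear
Obstacle 2 [(0,10) (3,1) (11,0) (11,5) (2,10)]:
  edge (0,10)–(3,1): clear
  edge (3,1)–(11,0): clear
  edge (11,0)–(11,5): clear
  edge (11,5)–(2,10): clear
  edge (2,10)–(0,10): clear
  midpoint (23/2,37/2) outside
  → clear
Obstacle 3 [(2,14) (8,13) (10,20) (7,23) (2,20)]:
  edge (2,14)–(8,13): clear
  edge (8,13)–(10,20): clear
  edge (10,20)–(7,23): clear
  edge (7,23)–(2,20): clear
  edge (2,20)–(2,14): clear
  midpoint (23/2,37/2) outside
  → clear

FREE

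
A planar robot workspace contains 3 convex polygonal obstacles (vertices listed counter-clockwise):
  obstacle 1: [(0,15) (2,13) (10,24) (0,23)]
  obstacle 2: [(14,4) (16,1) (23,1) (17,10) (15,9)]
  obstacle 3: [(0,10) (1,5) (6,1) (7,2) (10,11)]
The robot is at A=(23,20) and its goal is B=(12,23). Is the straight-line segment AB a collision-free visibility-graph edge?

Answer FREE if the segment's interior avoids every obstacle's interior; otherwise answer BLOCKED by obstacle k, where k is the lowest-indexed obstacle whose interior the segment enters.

FREE

Obstacle 1 [(0,15) (2,13) (10,24) (0,23)]:
  edge (0,15)–(2,13): clear
  edge (2,13)–(10,24): clear
  edge (10,24)–(0,23): clear
  edge (0,23)–(0,15): clear
  midpoint (35/2,43/2) outside
  → clear
Obstacle 2 [(14,4) (16,1) (23,1) (17,10) (15,9)]:
  edge (14,4)–(16,1): clear
  edge (16,1)–(23,1): clear
  edge (23,1)–(17,10): clear
  edge (17,10)–(15,9): clear
  edge (15,9)–(14,4): clear
  midpoint (35/2,43/2) outside
  → clear
Obstacle 3 [(0,10) (1,5) (6,1) (7,2) (10,11)]:
  edge (0,10)–(1,5): clear
  edge (1,5)–(6,1): clear
  edge (6,1)–(7,2): clear
  edge (7,2)–(10,11): clear
  edge (10,11)–(0,10): clear
  midpoint (35/2,43/2) outside
  → clear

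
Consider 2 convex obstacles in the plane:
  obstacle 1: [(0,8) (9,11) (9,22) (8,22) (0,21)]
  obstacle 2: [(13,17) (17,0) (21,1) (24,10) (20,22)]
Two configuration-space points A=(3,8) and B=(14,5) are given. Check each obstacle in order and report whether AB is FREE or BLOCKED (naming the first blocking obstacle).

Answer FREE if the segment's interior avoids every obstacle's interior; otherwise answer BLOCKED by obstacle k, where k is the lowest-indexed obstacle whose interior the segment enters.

Obstacle 1 [(0,8) (9,11) (9,22) (8,22) (0,21)]:
  edge (0,8)–(9,11): clear
  edge (9,11)–(9,22): clear
  edge (9,22)–(8,22): clear
  edge (8,22)–(0,21): clear
  edge (0,21)–(0,8): clear
  midpoint (17/2,13/2) outside
  → clear
Obstacle 2 [(13,17) (17,0) (21,1) (24,10) (20,22)]:
  edge (13,17)–(17,0): clear
  edge (17,0)–(21,1): clear
  edge (21,1)–(24,10): clear
  edge (24,10)–(20,22): clear
  edge (20,22)–(13,17): clear
  midpoint (17/2,13/2) outside
  → clear

FREE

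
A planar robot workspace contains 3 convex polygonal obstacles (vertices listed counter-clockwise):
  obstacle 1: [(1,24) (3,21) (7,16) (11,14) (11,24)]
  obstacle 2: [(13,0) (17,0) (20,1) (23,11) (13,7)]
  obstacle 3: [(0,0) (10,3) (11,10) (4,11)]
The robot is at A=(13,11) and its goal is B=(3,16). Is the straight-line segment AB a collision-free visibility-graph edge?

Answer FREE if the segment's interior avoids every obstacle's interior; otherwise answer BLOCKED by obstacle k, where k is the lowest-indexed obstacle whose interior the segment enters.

Obstacle 1 [(1,24) (3,21) (7,16) (11,14) (11,24)]:
  edge (1,24)–(3,21): clear
  edge (3,21)–(7,16): clear
  edge (7,16)–(11,14): clear
  edge (11,14)–(11,24): clear
  edge (11,24)–(1,24): clear
  midpoint (8,27/2) outside
  → clear
Obstacle 2 [(13,0) (17,0) (20,1) (23,11) (13,7)]:
  edge (13,0)–(17,0): clear
  edge (17,0)–(20,1): clear
  edge (20,1)–(23,11): clear
  edge (23,11)–(13,7): clear
  edge (13,7)–(13,0): clear
  midpoint (8,27/2) outside
  → clear
Obstacle 3 [(0,0) (10,3) (11,10) (4,11)]:
  edge (0,0)–(10,3): clear
  edge (10,3)–(11,10): clear
  edge (11,10)–(4,11): clear
  edge (4,11)–(0,0): clear
  midpoint (8,27/2) outside
  → clear

FREE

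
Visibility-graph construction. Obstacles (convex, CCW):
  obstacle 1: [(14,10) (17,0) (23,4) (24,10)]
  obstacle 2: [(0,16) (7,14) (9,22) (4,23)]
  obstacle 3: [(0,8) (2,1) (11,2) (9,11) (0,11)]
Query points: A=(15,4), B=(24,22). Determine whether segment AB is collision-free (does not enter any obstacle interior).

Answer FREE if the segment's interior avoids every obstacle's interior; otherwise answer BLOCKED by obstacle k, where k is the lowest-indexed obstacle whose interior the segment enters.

Obstacle 1 [(14,10) (17,0) (23,4) (24,10)]:
  edge (14,10)–(17,0): crosses AB
  edge (17,0)–(23,4): clear
  edge (23,4)–(24,10): clear
  edge (24,10)–(14,10): crosses AB
  → BLOCKED
Obstacle 2 [(0,16) (7,14) (9,22) (4,23)]:
  edge (0,16)–(7,14): clear
  edge (7,14)–(9,22): clear
  edge (9,22)–(4,23): clear
  edge (4,23)–(0,16): clear
  midpoint (39/2,13) outside
  → clear
Obstacle 3 [(0,8) (2,1) (11,2) (9,11) (0,11)]:
  edge (0,8)–(2,1): clear
  edge (2,1)–(11,2): clear
  edge (11,2)–(9,11): clear
  edge (9,11)–(0,11): clear
  edge (0,11)–(0,8): clear
  midpoint (39/2,13) outside
  → clear

BLOCKED by obstacle 1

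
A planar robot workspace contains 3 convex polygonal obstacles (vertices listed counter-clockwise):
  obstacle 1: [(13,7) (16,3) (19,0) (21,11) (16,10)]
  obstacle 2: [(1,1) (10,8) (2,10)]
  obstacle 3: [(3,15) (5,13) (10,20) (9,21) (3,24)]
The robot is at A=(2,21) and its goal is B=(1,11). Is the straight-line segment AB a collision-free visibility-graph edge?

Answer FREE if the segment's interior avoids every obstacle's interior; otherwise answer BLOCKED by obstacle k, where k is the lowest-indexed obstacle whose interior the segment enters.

Obstacle 1 [(13,7) (16,3) (19,0) (21,11) (16,10)]:
  edge (13,7)–(16,3): clear
  edge (16,3)–(19,0): clear
  edge (19,0)–(21,11): clear
  edge (21,11)–(16,10): clear
  edge (16,10)–(13,7): clear
  midpoint (3/2,16) outside
  → clear
Obstacle 2 [(1,1) (10,8) (2,10)]:
  edge (1,1)–(10,8): clear
  edge (10,8)–(2,10): clear
  edge (2,10)–(1,1): clear
  midpoint (3/2,16) outside
  → clear
Obstacle 3 [(3,15) (5,13) (10,20) (9,21) (3,24)]:
  edge (3,15)–(5,13): clear
  edge (5,13)–(10,20): clear
  edge (10,20)–(9,21): clear
  edge (9,21)–(3,24): clear
  edge (3,24)–(3,15): clear
  midpoint (3/2,16) outside
  → clear

FREE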